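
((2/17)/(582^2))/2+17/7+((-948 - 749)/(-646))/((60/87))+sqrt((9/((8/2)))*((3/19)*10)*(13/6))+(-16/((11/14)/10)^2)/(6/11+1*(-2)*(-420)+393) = 3*sqrt(1235)/38+1576185723582373/381035820238920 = 6.91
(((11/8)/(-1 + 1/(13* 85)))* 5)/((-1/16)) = 60775/552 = 110.10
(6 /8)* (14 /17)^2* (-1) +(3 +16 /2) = 3032 /289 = 10.49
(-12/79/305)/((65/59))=-708/1566175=-0.00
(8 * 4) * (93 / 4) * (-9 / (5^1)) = -6696 / 5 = -1339.20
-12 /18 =-2 /3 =-0.67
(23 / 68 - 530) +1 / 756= -1701799 / 3213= -529.66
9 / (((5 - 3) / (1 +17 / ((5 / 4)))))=657 / 10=65.70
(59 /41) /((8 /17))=1003 /328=3.06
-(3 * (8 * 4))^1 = -96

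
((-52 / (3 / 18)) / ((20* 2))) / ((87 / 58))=-5.20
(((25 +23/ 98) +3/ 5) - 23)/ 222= 463/ 36260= 0.01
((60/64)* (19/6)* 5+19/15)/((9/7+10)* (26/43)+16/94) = 109398751/47494080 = 2.30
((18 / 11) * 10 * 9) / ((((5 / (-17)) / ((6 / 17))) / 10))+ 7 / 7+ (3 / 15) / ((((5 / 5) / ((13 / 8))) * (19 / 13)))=-14764181 / 8360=-1766.05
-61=-61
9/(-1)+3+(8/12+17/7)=-61/21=-2.90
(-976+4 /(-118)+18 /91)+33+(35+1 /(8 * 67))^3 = 34674168662980817 /826775832064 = 41939.02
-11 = -11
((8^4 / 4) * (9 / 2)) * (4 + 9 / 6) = 25344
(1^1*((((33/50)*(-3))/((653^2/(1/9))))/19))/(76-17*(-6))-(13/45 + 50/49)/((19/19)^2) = -41633866925911/31798640997900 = -1.31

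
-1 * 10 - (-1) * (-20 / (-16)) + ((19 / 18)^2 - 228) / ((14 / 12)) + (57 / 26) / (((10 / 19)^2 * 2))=-195839047 / 982800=-199.27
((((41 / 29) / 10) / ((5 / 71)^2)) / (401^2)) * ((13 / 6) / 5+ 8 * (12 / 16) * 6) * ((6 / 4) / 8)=225902333 / 186529160000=0.00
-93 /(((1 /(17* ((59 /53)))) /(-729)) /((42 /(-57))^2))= 13328076636 /19133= 696601.51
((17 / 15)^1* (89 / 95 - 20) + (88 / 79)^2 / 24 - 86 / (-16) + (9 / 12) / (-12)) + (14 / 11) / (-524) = -3330603996227 / 205046806800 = -16.24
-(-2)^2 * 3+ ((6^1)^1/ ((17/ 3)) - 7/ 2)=-491/ 34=-14.44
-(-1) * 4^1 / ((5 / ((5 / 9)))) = 4 / 9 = 0.44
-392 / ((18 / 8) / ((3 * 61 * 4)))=-382592 / 3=-127530.67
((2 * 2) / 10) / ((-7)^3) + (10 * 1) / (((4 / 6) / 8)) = 205798 / 1715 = 120.00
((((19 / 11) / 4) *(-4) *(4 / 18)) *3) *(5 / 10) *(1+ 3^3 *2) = -95 / 3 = -31.67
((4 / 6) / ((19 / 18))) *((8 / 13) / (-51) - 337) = -893756 / 4199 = -212.85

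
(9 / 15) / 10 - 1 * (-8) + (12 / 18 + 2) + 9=2959 / 150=19.73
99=99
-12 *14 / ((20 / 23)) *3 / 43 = -2898 / 215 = -13.48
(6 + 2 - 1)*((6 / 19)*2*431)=1905.47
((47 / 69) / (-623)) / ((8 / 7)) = -47 / 49128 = -0.00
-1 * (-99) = 99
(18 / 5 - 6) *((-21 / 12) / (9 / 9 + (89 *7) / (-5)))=-7 / 206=-0.03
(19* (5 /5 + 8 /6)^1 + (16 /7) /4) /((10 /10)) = 943 /21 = 44.90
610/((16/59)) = 17995/8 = 2249.38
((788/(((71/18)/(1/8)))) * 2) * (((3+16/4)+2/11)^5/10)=5455620995427/57173105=95422.86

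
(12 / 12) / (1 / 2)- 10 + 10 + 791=793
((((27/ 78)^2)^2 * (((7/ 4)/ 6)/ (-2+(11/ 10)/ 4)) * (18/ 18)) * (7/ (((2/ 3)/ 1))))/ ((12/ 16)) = -178605/ 5255224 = -0.03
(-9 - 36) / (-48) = 15 / 16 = 0.94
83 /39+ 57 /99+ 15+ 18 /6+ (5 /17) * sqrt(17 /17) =153139 /7293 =21.00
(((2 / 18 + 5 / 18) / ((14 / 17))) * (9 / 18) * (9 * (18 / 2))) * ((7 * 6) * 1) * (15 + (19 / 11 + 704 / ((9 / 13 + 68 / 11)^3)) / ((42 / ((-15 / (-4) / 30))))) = 8063260120916973 / 668702909248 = 12058.06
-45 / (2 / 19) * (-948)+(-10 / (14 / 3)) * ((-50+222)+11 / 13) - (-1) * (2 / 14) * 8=36845969 / 91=404900.76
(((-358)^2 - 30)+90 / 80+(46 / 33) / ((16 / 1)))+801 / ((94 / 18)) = 198975611 / 1551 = 128288.60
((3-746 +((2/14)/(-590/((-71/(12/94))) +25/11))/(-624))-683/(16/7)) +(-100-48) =-158985825143/133622580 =-1189.81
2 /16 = 1 /8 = 0.12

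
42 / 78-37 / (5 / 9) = -4294 / 65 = -66.06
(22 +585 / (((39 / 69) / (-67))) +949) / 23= -68374 / 23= -2972.78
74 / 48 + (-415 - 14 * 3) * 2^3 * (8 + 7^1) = -1316123 / 24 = -54838.46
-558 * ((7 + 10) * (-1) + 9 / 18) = 9207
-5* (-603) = 3015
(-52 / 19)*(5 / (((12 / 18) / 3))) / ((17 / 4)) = -4680 / 323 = -14.49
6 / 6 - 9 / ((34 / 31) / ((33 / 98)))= -1.76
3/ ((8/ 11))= 33/ 8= 4.12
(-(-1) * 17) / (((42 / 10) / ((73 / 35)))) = 1241 / 147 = 8.44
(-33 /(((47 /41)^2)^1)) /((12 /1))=-18491 /8836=-2.09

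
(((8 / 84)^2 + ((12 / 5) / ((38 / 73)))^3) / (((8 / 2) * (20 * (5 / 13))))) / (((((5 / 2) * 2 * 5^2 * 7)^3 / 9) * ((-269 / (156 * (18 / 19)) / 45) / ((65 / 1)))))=-9892531625165046 / 143845717197998046875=-0.00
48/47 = 1.02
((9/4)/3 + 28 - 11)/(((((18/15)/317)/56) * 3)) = 787745/9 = 87527.22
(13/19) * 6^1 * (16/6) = 208/19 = 10.95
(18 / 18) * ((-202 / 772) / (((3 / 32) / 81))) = -43632 / 193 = -226.07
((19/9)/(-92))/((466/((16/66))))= -19/1591623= -0.00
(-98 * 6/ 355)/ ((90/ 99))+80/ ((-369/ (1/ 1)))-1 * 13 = -9850021/ 654975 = -15.04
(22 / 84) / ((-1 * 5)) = -11 / 210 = -0.05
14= 14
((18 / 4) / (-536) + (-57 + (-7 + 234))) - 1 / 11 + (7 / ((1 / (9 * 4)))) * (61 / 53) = 287450481 / 624976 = 459.94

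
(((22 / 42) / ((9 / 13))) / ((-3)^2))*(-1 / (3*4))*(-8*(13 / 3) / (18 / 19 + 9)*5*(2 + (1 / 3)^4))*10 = 575732300 / 234365481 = 2.46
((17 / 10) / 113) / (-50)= -0.00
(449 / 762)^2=201601 / 580644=0.35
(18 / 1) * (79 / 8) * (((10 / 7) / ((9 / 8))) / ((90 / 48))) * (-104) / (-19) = 262912 / 399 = 658.93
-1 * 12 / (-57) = 0.21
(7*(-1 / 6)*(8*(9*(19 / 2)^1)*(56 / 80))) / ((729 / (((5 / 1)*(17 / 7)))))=-2261 / 243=-9.30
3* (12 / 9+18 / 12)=17 / 2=8.50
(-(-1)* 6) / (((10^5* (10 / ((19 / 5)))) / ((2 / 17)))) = 57 / 21250000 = 0.00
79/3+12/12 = 27.33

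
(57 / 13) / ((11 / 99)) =513 / 13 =39.46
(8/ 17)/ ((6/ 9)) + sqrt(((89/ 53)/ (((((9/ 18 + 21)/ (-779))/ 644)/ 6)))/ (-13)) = 12/ 17 + 4*sqrt(992115586371)/ 29627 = 135.18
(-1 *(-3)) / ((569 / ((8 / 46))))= 12 / 13087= 0.00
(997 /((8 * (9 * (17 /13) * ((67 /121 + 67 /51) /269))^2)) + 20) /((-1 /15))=-893495108580665 /3187261824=-280333.14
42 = 42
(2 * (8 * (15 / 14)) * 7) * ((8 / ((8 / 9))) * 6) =6480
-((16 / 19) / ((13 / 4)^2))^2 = -65536 / 10310521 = -0.01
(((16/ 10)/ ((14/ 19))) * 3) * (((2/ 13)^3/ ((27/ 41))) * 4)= 99712/ 692055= 0.14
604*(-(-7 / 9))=4228 / 9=469.78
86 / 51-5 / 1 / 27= 689 / 459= 1.50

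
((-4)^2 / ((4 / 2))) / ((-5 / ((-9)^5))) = 472392 / 5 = 94478.40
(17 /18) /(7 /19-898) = -0.00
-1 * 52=-52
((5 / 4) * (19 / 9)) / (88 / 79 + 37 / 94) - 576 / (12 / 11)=-21208909 / 40302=-526.25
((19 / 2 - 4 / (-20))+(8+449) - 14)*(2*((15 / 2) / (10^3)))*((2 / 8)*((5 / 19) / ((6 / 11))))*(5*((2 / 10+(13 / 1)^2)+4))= 21562101 / 30400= 709.28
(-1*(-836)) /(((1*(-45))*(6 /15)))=-46.44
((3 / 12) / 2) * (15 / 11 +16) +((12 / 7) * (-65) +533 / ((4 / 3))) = 178943 / 616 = 290.49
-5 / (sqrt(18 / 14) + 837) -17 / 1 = -9266317 / 544886 + 5 * sqrt(7) / 1634658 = -17.01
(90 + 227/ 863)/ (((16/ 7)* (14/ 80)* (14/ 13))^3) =21392463625/ 18944576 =1129.21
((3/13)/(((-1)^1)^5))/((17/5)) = -15/221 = -0.07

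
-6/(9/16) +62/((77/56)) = 34.42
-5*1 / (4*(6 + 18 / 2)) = -1 / 12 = -0.08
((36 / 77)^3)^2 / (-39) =-725594112 / 2709490941157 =-0.00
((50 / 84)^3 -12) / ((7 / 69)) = -20088913 / 172872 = -116.21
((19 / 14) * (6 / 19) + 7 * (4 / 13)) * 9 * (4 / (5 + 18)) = 8460 / 2093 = 4.04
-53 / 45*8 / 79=-424 / 3555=-0.12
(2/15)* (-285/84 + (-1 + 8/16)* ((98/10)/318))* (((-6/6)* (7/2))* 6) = 37934/3975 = 9.54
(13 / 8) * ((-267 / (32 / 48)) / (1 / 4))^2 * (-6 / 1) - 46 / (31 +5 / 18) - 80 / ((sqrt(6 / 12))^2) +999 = -14087161628 / 563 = -25021601.47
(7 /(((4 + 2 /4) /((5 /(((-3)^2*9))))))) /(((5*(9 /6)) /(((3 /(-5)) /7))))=-4 /3645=-0.00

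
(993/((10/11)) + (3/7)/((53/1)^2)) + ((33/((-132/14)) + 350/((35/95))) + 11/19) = 3809529568/1867985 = 2039.38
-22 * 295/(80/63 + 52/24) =-817740/433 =-1888.55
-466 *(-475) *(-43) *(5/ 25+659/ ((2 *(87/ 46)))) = -1660122964.60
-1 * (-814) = 814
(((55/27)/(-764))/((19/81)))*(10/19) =-825/137902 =-0.01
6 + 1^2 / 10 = 61 / 10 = 6.10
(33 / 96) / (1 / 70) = 385 / 16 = 24.06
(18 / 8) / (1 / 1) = 9 / 4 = 2.25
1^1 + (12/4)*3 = 10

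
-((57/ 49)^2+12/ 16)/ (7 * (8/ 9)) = -181791/ 537824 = -0.34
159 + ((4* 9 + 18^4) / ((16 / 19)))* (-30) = -7481787 / 2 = -3740893.50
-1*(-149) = 149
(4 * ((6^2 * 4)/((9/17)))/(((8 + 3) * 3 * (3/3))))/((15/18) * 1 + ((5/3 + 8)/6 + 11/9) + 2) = 64/11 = 5.82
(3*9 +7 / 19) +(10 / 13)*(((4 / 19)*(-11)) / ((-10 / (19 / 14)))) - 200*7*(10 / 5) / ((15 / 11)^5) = -29737162298 / 52518375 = -566.22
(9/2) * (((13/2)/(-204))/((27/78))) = -0.41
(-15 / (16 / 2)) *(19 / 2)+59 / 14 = -1523 / 112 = -13.60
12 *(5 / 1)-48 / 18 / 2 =176 / 3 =58.67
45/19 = 2.37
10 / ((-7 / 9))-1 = -97 / 7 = -13.86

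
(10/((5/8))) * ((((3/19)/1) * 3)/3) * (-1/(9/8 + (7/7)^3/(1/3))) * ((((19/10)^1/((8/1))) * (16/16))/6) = -4/165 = -0.02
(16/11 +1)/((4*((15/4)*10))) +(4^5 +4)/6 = 282727/1650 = 171.35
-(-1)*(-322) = -322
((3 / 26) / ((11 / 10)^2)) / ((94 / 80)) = 6000 / 73931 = 0.08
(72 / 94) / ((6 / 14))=84 / 47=1.79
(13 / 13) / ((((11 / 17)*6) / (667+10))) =11509 / 66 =174.38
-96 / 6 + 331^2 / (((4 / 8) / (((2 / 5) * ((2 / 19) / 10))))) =430644 / 475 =906.62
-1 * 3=-3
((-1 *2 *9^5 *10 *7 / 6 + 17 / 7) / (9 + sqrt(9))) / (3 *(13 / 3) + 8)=-9644653 / 1764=-5467.49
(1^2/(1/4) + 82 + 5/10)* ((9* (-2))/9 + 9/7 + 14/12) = 39.13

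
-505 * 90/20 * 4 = -9090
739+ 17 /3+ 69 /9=2257 /3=752.33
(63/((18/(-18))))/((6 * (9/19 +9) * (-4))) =133/480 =0.28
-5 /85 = -1 /17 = -0.06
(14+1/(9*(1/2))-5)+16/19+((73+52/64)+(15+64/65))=17759359/177840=99.86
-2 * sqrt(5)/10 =-sqrt(5)/5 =-0.45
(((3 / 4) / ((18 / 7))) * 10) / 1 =35 / 12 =2.92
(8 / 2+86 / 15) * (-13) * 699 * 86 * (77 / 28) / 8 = -104588341 / 40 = -2614708.52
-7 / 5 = -1.40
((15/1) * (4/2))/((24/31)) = 38.75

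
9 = 9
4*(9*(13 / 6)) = 78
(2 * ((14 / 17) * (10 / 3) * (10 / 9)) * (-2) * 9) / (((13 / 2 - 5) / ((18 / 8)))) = -2800 / 17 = -164.71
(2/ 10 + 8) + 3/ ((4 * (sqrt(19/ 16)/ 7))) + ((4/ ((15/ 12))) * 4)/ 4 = 21 * sqrt(19)/ 19 + 57/ 5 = 16.22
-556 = -556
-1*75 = -75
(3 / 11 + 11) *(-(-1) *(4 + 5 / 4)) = 651 / 11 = 59.18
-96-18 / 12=-195 / 2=-97.50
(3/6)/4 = 1/8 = 0.12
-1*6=-6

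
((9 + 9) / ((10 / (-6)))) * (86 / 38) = -2322 / 95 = -24.44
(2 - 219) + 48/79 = -17095/79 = -216.39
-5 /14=-0.36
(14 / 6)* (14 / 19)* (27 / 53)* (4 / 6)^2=0.39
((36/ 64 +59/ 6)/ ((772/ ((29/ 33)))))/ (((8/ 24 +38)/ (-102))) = -246007/ 7812640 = -0.03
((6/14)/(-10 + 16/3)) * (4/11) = -18/539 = -0.03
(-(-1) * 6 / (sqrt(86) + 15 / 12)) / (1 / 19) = -2280 / 1351 + 1824 * sqrt(86) / 1351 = 10.83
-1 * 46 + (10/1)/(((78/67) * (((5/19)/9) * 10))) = -16.62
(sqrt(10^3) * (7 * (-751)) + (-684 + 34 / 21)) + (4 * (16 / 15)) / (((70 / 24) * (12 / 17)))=-52570 * sqrt(10) - 119054 / 175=-166921.25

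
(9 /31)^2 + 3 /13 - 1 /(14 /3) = 17625 /174902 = 0.10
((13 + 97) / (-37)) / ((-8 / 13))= 715 / 148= 4.83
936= 936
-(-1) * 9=9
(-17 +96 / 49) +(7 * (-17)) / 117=-92060 / 5733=-16.06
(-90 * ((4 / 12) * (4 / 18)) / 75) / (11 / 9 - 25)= 2 / 535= 0.00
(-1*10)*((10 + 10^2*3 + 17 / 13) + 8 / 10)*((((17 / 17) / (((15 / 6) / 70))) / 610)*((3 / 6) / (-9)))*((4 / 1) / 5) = 6.37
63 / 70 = 9 / 10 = 0.90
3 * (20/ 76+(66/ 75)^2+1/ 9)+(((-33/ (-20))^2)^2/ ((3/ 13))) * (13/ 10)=4122268171/ 91200000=45.20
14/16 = 7/8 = 0.88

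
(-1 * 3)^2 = 9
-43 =-43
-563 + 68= -495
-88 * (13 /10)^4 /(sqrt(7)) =-314171 * sqrt(7) /8750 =-95.00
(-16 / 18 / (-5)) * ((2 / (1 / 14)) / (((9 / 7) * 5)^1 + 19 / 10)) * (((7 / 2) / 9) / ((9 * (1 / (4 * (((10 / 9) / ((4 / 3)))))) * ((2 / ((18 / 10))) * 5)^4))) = 4116 / 45546875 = 0.00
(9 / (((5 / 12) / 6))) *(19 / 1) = 12312 / 5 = 2462.40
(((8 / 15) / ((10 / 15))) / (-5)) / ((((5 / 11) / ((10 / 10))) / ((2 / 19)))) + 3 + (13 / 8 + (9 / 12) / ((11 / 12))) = 1129881 / 209000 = 5.41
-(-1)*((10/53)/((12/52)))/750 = 13/11925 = 0.00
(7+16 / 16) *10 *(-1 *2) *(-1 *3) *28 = 13440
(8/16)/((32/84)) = 21/16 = 1.31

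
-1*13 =-13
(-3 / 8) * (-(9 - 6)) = 9 / 8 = 1.12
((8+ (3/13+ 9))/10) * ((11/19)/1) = 1232/1235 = 1.00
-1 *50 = -50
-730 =-730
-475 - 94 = -569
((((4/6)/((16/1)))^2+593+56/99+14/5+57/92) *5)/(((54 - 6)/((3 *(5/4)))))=2174942885/9326592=233.20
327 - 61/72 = 23483/72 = 326.15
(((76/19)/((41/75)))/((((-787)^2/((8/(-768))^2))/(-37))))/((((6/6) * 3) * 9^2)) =-925/4739153930496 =-0.00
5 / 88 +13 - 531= -45579 / 88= -517.94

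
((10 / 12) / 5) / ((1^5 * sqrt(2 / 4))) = sqrt(2) / 6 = 0.24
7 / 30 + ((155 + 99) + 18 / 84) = 26717 / 105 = 254.45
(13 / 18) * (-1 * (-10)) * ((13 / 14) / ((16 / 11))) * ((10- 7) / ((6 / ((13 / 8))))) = 120835 / 32256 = 3.75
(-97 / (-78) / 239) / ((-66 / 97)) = -9409 / 1230372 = -0.01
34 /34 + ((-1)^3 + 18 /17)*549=566 /17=33.29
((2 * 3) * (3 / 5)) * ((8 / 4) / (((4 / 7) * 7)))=9 / 5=1.80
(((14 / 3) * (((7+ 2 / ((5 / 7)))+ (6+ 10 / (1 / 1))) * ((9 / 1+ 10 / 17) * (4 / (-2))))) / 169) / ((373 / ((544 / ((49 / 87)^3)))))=-590777283456 / 5297314295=-111.52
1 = 1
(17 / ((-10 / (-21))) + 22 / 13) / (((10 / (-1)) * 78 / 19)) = -92359 / 101400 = -0.91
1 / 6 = 0.17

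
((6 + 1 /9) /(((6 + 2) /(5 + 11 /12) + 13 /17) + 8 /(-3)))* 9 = -18105 /181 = -100.03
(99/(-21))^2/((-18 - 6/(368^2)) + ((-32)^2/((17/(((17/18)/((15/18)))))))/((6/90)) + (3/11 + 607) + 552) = 811122048/79025454767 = 0.01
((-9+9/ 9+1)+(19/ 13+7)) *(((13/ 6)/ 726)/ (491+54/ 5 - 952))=-95/ 9805356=-0.00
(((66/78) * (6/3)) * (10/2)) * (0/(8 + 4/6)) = 0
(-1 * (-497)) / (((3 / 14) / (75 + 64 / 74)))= 19531106 / 111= 175955.91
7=7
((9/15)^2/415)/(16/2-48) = -9/415000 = -0.00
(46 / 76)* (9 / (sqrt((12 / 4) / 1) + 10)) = 0.46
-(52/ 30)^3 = -17576/ 3375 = -5.21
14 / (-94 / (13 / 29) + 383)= 182 / 2253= 0.08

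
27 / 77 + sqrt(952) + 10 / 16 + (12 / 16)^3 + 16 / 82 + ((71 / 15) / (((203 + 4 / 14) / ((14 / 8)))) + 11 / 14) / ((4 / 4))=1490417369 / 616102080 + 2 * sqrt(238)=33.27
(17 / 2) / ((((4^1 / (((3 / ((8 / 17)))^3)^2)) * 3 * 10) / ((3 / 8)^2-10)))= -62918459747109 / 1342177280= -46877.91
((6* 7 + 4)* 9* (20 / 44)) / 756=115 / 462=0.25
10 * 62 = 620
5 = 5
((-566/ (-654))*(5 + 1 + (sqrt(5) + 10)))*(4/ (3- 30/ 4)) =-36224/ 2943- 2264*sqrt(5)/ 2943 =-14.03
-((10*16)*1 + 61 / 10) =-1661 / 10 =-166.10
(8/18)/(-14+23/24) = -32/939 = -0.03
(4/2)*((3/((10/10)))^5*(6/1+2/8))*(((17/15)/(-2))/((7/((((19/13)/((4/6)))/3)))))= -130815/728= -179.69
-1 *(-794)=794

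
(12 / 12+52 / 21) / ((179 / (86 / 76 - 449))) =-8.70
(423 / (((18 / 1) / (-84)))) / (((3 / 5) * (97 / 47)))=-154630 / 97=-1594.12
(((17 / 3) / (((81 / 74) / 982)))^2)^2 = 2328994782347392661053696 / 3486784401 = 667949180247406.03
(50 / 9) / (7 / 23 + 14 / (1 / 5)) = 1150 / 14553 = 0.08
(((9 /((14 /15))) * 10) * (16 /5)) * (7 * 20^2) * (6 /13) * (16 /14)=41472000 /91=455736.26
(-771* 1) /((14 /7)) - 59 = -889 /2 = -444.50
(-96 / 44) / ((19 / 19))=-24 / 11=-2.18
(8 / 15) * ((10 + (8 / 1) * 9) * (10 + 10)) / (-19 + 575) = 656 / 417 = 1.57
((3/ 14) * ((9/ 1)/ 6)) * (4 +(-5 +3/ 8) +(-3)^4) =5787/ 224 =25.83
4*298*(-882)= -1051344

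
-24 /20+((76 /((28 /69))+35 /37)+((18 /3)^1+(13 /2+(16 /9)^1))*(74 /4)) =21033571 /46620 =451.17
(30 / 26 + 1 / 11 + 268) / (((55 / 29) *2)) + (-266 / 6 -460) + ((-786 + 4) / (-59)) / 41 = -433.03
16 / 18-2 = -10 / 9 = -1.11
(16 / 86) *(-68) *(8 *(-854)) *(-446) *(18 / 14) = -49563005.02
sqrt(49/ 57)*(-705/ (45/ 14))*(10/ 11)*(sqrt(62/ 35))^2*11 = -81592*sqrt(57)/ 171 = -3602.37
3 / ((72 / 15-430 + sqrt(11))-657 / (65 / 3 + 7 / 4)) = -2684221590 / 405525640001-5922075 * sqrt(11) / 405525640001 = -0.01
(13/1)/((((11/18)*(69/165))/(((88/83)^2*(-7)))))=-63423360/158447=-400.28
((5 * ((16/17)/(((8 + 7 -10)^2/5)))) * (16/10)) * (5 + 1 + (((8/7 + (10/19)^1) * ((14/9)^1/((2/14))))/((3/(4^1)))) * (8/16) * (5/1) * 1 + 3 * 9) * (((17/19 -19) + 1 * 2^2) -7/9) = -1042627456/497097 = -2097.43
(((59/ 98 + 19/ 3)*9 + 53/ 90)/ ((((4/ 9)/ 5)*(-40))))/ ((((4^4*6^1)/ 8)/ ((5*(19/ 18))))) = -0.49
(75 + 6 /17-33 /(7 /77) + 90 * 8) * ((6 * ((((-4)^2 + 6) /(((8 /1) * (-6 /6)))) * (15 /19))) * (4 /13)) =-7276500 /4199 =-1732.91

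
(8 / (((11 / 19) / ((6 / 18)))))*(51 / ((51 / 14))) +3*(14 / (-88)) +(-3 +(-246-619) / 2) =-371.49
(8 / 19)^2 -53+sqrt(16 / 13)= -19069 / 361+4 * sqrt(13) / 13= -51.71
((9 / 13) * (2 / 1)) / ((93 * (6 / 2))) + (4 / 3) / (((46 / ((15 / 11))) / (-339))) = -1365664 / 101959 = -13.39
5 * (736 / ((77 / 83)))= 305440 / 77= 3966.75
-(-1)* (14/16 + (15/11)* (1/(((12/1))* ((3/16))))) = 1.48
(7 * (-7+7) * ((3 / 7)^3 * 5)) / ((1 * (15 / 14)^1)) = 0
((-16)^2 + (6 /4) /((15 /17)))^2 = 6640929 /100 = 66409.29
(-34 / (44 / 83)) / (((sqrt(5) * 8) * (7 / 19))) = -26809 * sqrt(5) / 6160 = -9.73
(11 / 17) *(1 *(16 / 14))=88 / 119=0.74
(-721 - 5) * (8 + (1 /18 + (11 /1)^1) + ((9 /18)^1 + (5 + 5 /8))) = -219373 /12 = -18281.08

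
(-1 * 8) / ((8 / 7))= -7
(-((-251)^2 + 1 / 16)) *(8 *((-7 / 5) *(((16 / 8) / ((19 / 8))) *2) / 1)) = 112897904 / 95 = 1188398.99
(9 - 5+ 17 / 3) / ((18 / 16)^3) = 14848 / 2187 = 6.79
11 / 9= 1.22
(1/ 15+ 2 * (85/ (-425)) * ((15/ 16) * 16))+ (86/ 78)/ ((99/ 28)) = -108523/ 19305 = -5.62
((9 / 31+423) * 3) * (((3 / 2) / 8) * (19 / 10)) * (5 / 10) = 1121931 / 4960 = 226.20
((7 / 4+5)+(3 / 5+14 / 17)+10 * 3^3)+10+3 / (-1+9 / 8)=106139 / 340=312.17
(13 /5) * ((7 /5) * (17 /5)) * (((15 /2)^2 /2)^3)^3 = 18290389907318115234375 /134217728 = 136274024153635.76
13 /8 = 1.62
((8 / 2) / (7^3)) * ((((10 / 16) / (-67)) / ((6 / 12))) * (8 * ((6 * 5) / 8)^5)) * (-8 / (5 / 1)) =759375 / 367696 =2.07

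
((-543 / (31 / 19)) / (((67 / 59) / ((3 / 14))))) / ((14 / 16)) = -7304436 / 101773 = -71.77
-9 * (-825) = 7425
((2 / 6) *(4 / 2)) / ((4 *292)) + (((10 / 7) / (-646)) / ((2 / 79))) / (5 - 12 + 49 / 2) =-122581 / 27728904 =-0.00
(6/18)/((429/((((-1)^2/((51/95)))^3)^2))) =735091890625/22646422399887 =0.03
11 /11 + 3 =4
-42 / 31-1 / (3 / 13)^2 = -5617 / 279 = -20.13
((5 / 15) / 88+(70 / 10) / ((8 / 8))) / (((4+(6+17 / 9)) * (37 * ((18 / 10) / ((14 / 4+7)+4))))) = 268105 / 2090352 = 0.13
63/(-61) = -63/61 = -1.03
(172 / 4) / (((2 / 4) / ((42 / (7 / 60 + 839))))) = 216720 / 50347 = 4.30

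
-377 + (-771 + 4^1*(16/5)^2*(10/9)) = -49612/45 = -1102.49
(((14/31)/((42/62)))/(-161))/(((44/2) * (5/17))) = -17/26565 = -0.00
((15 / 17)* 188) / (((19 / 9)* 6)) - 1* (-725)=238405 / 323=738.10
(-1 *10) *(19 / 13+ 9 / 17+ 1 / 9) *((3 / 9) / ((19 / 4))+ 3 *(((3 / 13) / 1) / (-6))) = 1400635 / 1473849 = 0.95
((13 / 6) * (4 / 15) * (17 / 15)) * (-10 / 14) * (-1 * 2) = 884 / 945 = 0.94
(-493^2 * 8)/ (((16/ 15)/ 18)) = -32811615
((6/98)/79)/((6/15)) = 15/7742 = 0.00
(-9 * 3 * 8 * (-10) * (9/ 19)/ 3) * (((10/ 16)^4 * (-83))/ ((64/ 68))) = -4589.32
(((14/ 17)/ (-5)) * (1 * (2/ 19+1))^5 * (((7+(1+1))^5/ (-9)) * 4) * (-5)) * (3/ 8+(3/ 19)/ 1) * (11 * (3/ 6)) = -167125321404657/ 1599559954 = -104482.06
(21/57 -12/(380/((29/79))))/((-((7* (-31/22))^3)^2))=-303631382912/783626473847597345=-0.00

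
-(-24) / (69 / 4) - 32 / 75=1664 / 1725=0.96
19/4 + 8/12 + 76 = 977/12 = 81.42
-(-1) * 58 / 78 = 29 / 39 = 0.74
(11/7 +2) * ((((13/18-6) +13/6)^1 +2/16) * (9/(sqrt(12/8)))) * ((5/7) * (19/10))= -102125 * sqrt(6)/2352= -106.36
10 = 10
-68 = -68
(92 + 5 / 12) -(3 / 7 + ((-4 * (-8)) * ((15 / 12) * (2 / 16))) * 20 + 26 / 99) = -22937 / 2772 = -8.27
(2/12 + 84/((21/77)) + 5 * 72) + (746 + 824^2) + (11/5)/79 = 1612524761/2370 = 680390.19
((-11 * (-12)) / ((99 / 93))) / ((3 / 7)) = 868 / 3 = 289.33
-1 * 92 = -92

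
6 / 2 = 3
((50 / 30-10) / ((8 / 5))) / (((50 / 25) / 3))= -125 / 16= -7.81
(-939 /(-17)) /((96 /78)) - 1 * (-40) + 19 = 28255 /272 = 103.88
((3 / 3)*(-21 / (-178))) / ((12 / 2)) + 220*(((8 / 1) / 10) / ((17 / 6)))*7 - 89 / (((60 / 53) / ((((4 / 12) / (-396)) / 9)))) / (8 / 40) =84420615817 / 194123952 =434.88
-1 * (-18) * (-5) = -90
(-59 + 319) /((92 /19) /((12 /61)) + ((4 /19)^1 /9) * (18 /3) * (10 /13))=192660 /18319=10.52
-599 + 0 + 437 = -162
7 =7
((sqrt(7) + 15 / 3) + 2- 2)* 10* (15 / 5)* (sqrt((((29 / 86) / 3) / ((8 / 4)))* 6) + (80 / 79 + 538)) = 15* (79* sqrt(2494) + 3662052)* (sqrt(7) + 5) / 3397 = 123767.90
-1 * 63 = -63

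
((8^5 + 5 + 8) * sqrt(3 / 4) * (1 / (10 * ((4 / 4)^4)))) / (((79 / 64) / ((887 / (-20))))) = -116306988 * sqrt(3) / 1975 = -101999.80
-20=-20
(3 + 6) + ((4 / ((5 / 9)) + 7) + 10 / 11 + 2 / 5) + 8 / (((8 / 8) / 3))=2668 / 55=48.51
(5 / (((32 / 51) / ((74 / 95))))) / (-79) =-1887 / 24016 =-0.08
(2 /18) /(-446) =-1 /4014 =-0.00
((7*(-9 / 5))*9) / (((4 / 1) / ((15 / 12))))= -567 / 16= -35.44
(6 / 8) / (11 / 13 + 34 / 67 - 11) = -2613 / 33608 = -0.08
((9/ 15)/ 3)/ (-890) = -1/ 4450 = -0.00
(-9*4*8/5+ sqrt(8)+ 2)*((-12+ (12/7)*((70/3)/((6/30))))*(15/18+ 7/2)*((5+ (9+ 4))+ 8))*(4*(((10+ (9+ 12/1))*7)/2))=-7666710688/15+ 55156192*sqrt(2)/3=-485113167.61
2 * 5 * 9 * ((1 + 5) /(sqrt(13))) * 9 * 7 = 34020 * sqrt(13) /13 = 9435.45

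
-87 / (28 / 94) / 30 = -1363 / 140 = -9.74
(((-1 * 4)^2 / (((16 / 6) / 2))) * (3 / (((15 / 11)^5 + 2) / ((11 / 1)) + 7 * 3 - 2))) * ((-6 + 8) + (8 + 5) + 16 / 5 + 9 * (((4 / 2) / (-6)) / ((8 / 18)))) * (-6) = -126.12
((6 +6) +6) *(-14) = -252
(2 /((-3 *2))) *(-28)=28 /3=9.33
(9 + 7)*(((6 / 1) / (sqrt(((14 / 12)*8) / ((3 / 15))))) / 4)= 12*sqrt(105) / 35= 3.51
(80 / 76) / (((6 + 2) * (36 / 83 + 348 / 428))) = 44405 / 420774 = 0.11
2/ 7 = 0.29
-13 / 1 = -13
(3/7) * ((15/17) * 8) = 360/119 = 3.03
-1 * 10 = -10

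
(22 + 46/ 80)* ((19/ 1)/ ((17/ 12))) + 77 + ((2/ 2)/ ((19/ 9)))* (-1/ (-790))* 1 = 48453107/ 127585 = 379.77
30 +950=980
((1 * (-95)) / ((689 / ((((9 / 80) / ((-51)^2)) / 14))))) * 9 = -171 / 44603104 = -0.00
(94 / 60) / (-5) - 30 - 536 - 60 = -93947 / 150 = -626.31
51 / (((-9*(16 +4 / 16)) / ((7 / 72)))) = -119 / 3510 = -0.03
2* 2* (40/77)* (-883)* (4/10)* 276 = -15597312/77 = -202562.49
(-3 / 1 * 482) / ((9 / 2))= -964 / 3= -321.33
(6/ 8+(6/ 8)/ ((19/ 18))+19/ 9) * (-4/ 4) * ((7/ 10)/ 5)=-17101/ 34200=-0.50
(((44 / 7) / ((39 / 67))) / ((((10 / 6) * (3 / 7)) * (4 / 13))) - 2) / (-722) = -707 / 10830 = -0.07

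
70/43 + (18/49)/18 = 3473/2107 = 1.65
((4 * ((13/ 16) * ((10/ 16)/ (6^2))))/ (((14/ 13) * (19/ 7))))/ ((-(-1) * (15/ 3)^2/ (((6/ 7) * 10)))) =0.01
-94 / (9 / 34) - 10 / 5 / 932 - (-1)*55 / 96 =-23791075 / 67104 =-354.54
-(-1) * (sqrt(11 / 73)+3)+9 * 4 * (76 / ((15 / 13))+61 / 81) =2401.70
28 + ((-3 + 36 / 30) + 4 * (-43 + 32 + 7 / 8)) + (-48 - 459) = -5213 / 10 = -521.30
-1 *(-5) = 5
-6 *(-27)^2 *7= -30618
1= 1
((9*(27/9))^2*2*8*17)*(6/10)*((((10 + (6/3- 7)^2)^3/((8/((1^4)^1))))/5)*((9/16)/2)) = 573857865/16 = 35866116.56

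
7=7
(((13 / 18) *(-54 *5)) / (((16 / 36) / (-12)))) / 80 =1053 / 16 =65.81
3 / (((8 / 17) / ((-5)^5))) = -159375 / 8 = -19921.88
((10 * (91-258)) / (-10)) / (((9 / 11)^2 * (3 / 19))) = 383933 / 243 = 1579.97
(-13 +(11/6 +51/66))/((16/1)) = -0.65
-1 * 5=-5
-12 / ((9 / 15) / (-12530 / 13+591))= 96940 / 13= 7456.92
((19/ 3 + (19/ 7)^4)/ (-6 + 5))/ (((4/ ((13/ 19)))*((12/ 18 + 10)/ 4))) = -149357/ 38416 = -3.89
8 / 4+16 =18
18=18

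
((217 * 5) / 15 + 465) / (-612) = -403 / 459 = -0.88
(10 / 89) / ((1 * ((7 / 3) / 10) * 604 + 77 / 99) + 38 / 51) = 7650 / 9699131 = 0.00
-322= -322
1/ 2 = 0.50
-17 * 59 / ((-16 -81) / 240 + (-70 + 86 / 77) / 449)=8322412560 / 4626541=1798.84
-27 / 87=-9 / 29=-0.31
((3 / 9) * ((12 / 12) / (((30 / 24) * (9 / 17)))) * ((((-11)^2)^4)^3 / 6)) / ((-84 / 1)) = -167445455488729388610101297 / 17010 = -9843942121618423786602.08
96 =96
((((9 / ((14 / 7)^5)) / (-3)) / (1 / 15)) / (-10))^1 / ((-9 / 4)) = -1 / 16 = -0.06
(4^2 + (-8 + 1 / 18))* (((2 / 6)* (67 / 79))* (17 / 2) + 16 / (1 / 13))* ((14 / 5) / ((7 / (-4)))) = -5784398 / 2133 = -2711.86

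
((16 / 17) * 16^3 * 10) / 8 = 81920 / 17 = 4818.82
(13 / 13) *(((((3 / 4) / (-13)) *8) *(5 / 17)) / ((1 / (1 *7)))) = -0.95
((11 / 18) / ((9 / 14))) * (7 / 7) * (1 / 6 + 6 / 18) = 77 / 162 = 0.48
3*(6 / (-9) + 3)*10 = 70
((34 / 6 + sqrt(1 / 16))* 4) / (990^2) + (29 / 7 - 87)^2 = 989116923479 / 144074700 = 6865.31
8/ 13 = 0.62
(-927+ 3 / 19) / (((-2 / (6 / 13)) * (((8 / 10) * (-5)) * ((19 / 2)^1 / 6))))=-158490 / 4693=-33.77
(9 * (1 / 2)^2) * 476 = 1071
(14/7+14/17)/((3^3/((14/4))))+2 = 362/153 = 2.37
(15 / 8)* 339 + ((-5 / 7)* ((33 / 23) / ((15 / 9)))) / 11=818613 / 1288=635.57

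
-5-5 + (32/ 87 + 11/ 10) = -7423/ 870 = -8.53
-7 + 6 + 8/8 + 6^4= 1296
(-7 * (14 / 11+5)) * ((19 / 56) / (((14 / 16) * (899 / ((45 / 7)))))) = -58995 / 484561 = -0.12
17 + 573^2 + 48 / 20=1641742 / 5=328348.40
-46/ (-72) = 23/ 36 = 0.64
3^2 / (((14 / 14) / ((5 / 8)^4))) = 5625 / 4096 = 1.37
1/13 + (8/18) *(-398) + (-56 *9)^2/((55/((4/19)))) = 97261573/122265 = 795.50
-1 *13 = -13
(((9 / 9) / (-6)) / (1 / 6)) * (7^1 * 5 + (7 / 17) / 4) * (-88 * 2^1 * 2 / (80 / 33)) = 866481 / 170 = 5096.95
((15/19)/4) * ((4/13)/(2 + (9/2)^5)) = 480/14600911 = 0.00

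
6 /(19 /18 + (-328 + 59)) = -108 /4823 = -0.02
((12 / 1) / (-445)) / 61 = -12 / 27145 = -0.00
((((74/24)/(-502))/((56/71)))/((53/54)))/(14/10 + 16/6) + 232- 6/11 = 462788099737/1999494112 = 231.45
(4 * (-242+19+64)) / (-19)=636 / 19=33.47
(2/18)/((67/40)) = 40/603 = 0.07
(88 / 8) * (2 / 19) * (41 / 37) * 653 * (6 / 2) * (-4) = -7068072 / 703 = -10054.16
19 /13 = 1.46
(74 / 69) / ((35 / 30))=148 / 161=0.92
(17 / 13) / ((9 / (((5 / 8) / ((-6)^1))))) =-85 / 5616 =-0.02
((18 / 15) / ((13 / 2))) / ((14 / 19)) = 114 / 455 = 0.25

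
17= 17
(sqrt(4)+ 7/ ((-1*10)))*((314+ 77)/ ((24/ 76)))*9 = 289731/ 20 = 14486.55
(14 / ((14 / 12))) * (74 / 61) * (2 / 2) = 888 / 61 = 14.56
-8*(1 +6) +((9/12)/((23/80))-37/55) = -68391/1265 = -54.06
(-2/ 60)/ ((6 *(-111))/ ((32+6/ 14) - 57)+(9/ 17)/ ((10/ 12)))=-731/ 608337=-0.00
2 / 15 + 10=152 / 15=10.13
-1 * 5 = -5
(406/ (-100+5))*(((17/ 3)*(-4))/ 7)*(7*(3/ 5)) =27608/ 475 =58.12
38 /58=19 /29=0.66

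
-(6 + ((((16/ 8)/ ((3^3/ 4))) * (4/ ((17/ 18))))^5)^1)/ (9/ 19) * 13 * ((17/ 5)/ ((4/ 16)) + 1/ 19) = -3414.19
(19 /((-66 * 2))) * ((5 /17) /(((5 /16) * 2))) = -0.07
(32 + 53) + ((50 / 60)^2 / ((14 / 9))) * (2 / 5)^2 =1191 / 14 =85.07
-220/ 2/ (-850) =11/ 85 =0.13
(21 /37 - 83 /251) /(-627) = -200 /529359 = -0.00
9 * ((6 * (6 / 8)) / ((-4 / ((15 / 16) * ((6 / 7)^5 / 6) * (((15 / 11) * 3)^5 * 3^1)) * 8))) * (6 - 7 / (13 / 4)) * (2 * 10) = -24191.80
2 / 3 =0.67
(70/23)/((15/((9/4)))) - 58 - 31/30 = -20209/345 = -58.58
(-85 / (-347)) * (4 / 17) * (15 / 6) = 50 / 347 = 0.14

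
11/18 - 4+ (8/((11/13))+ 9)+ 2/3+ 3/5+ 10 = 26069/990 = 26.33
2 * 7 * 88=1232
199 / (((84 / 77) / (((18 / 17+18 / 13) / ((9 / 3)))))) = 32835 / 221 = 148.57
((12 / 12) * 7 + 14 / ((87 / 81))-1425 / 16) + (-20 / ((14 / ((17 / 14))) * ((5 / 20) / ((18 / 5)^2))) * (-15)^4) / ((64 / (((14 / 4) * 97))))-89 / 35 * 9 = -392193468929 / 16240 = -24149844.15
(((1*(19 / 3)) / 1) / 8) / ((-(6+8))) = -0.06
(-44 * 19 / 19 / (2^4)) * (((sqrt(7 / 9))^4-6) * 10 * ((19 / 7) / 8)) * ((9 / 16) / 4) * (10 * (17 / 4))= 300.85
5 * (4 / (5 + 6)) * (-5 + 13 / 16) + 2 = -247 / 44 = -5.61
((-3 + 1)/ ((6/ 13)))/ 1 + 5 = 2/ 3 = 0.67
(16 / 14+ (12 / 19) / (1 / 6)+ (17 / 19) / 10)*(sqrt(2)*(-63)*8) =-240444*sqrt(2) / 95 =-3579.36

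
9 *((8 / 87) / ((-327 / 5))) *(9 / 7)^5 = -2361960 / 53126927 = -0.04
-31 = -31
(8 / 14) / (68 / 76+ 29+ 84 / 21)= 0.02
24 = 24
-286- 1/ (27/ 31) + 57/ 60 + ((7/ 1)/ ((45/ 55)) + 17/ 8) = -297559/ 1080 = -275.52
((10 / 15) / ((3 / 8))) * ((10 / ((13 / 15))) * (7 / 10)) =560 / 39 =14.36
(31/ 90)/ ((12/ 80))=62/ 27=2.30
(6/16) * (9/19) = 27/152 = 0.18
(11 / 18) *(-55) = -605 / 18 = -33.61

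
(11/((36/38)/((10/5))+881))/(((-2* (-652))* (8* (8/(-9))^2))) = 0.00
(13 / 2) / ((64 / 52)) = 169 / 32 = 5.28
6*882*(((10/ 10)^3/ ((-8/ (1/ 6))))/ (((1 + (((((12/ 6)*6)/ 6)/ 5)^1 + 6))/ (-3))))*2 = 6615/ 74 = 89.39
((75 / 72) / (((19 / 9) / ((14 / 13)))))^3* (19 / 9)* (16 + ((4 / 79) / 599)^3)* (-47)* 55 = -4404105249860139050390625 / 336170028674819843348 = -13100.83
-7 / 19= -0.37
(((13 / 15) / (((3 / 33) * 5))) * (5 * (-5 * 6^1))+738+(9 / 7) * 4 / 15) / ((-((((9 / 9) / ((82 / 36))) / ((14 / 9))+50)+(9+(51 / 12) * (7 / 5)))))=-2596448 / 374433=-6.93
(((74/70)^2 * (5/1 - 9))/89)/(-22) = 2738/1199275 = 0.00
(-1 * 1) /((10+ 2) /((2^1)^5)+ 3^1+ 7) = -8 /83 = -0.10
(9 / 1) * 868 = 7812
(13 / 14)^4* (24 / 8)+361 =13953859 / 38416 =363.23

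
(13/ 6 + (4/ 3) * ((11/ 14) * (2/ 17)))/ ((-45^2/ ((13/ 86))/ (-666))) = 52429/ 460530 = 0.11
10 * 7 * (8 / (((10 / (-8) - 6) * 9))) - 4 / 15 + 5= -5023 / 1305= -3.85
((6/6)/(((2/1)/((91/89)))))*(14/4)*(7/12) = 4459/4272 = 1.04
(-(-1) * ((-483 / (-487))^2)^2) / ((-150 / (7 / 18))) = -14109863061 / 5624913456100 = -0.00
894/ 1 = 894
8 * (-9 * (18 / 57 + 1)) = -1800 / 19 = -94.74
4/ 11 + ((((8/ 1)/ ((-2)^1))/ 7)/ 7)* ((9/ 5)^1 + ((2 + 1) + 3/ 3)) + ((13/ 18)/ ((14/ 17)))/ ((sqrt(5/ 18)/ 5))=8.21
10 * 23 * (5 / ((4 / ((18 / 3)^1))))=1725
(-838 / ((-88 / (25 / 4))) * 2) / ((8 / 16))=10475 / 44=238.07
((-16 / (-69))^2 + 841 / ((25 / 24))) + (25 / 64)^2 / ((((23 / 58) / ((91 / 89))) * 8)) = 140142783734249 / 173559398400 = 807.46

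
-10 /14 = -0.71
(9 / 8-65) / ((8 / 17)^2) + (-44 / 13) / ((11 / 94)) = -2112339 / 6656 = -317.36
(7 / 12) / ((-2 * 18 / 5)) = -35 / 432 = -0.08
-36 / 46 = -18 / 23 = -0.78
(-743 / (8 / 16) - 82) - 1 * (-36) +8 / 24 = -4595 / 3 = -1531.67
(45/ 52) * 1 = 45/ 52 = 0.87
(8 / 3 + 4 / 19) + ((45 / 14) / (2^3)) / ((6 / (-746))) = -300547 / 6384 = -47.08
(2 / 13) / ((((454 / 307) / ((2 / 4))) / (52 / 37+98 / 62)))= 0.16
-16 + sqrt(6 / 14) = -16 + sqrt(21) / 7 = -15.35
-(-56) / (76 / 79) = 1106 / 19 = 58.21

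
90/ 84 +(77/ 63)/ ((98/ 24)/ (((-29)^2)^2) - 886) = 337955834339/ 315832084806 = 1.07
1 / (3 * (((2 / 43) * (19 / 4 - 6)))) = -86 / 15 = -5.73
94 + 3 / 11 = 94.27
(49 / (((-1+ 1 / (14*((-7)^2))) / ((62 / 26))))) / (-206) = 521017 / 917215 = 0.57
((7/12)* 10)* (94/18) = 1645/54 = 30.46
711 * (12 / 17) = 501.88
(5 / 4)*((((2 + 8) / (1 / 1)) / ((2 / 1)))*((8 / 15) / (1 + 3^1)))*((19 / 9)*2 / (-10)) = -19 / 54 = -0.35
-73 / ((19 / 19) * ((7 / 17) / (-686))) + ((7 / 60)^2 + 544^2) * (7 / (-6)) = -4830638743 / 21600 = -223640.68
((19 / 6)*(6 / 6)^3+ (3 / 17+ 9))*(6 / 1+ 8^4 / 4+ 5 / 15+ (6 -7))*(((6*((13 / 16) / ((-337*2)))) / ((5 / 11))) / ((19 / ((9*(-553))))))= 57645506919 / 1088510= 52958.18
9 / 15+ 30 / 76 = 189 / 190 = 0.99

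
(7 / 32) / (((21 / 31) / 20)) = 155 / 24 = 6.46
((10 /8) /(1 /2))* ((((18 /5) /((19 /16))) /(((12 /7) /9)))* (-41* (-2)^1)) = 61992 /19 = 3262.74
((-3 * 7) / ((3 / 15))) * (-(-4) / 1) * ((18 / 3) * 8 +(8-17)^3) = 286020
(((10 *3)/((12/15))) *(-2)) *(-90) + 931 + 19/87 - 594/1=616588/87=7087.22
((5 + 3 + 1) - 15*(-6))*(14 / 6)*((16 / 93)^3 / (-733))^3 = -5291399708672 / 68318324406532796313546747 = -0.00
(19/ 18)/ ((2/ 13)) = 247/ 36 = 6.86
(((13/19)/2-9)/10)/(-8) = 329/3040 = 0.11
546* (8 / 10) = 436.80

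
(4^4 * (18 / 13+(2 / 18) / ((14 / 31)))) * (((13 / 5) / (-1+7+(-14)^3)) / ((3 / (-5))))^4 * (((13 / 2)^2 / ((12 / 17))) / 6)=16859301251 / 645270575520919068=0.00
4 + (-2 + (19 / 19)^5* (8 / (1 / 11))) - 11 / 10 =88.90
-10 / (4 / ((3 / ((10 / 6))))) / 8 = -9 / 16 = -0.56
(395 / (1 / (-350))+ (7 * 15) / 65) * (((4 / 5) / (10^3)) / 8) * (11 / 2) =-19769519 / 260000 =-76.04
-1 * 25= -25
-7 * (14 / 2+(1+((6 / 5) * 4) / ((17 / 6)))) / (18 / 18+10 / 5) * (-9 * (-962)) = -16646448 / 85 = -195840.56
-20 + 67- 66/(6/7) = -30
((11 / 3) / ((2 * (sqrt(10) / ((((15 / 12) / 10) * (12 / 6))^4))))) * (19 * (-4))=-209 * sqrt(10) / 3840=-0.17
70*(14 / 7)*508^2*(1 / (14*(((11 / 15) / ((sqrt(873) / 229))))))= 116128800*sqrt(97) / 2519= 454043.68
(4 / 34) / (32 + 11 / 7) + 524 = 2093394 / 3995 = 524.00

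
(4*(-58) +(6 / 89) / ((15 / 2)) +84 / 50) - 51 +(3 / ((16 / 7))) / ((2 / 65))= -16992219 / 71200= -238.65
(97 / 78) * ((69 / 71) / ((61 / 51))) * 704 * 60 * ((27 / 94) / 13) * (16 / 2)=7544.23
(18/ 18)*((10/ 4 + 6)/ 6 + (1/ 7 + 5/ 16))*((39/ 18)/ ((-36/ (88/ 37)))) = -0.27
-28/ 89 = -0.31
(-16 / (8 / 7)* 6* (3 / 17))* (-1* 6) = 1512 / 17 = 88.94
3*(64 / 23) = 192 / 23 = 8.35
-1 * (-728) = 728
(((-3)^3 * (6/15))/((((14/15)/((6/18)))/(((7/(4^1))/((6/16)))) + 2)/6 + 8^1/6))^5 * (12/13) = -42845606719488/5436541409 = -7881.04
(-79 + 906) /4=827 /4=206.75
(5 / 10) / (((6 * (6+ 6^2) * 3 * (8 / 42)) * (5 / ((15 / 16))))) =1 / 1536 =0.00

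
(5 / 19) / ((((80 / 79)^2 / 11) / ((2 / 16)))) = 68651 / 194560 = 0.35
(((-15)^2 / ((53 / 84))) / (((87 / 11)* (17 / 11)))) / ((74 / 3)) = 1143450 / 966773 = 1.18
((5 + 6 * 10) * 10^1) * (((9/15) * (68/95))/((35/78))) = 413712/665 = 622.12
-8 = -8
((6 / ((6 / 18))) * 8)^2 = 20736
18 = 18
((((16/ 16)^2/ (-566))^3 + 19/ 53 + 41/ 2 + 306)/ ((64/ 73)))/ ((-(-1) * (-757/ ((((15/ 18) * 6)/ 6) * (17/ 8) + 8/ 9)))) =-87822656164911977/ 67044554413203456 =-1.31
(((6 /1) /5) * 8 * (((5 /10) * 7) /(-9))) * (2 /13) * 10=-224 /39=-5.74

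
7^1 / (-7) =-1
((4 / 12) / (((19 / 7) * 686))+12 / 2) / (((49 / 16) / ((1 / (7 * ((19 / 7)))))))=268136 / 2600283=0.10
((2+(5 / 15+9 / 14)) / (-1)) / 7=-125 / 294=-0.43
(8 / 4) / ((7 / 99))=198 / 7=28.29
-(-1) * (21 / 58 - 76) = -4387 / 58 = -75.64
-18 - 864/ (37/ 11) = -10170/ 37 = -274.86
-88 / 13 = -6.77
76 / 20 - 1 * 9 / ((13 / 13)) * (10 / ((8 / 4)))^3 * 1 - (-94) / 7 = -38772 / 35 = -1107.77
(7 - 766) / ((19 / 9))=-6831 / 19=-359.53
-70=-70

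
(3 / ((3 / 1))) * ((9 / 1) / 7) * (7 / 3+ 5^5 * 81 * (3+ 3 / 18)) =14428167 / 14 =1030583.36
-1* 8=-8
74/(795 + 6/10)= 185/1989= 0.09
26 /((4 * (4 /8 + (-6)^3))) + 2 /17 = 641 /7327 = 0.09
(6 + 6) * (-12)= -144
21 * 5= 105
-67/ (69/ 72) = -1608/ 23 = -69.91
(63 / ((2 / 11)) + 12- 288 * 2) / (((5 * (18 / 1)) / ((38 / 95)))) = -29 / 30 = -0.97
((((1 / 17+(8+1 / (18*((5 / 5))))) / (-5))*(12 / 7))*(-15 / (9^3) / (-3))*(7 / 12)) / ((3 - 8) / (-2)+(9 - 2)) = -2483 / 2119203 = -0.00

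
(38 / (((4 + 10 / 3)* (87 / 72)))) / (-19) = -72 / 319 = -0.23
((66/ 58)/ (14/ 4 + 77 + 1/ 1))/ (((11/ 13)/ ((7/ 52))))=21/ 9454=0.00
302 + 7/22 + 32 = 7355/22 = 334.32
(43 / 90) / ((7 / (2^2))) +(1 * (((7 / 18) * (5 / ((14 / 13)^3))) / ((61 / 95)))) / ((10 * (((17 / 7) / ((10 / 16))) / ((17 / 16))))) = 26705491 / 78704640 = 0.34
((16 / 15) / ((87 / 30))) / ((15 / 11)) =352 / 1305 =0.27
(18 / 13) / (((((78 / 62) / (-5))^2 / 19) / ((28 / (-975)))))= -1022504 / 85683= -11.93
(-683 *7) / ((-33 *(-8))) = -4781 / 264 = -18.11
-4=-4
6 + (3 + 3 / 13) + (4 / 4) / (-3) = 347 / 39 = 8.90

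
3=3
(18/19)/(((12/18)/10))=14.21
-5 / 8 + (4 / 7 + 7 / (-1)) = -395 / 56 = -7.05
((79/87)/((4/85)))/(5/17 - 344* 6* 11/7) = -0.01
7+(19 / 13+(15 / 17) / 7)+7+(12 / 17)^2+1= 449341 / 26299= 17.09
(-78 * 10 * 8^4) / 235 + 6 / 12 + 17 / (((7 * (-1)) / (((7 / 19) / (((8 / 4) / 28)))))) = -24302567 / 1786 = -13607.26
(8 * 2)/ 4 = 4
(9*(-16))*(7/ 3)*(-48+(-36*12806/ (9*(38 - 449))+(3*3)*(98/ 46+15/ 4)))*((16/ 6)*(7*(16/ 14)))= -8778633472/ 9453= -928661.11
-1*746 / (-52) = 373 / 26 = 14.35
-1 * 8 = -8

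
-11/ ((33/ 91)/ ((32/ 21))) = -46.22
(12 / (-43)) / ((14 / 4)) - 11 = -3335 / 301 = -11.08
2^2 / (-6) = -2 / 3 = -0.67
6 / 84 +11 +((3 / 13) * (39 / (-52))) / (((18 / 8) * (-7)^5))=4838017 / 436982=11.07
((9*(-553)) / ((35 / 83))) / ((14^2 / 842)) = -24844473 / 490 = -50703.01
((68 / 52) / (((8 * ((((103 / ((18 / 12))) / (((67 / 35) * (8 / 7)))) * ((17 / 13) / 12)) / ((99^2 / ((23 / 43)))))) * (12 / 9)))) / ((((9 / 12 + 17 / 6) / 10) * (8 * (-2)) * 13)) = -53190027 / 6036212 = -8.81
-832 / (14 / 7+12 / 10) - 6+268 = 2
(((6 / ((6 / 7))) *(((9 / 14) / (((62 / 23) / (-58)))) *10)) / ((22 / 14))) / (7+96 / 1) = -210105 / 35123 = -5.98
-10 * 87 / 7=-870 / 7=-124.29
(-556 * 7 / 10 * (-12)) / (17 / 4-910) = -93408 / 18115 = -5.16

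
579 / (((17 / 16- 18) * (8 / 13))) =-15054 / 271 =-55.55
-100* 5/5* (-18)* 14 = 25200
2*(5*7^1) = 70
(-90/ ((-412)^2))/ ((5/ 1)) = -9/ 84872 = -0.00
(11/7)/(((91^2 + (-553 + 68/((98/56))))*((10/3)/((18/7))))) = 297/1902880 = 0.00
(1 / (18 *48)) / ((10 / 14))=7 / 4320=0.00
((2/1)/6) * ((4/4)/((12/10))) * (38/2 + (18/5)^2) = 799/90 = 8.88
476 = 476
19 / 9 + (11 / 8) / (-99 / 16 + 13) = 2.31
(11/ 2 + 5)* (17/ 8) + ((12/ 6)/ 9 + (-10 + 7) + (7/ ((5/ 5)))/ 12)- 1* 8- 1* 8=4.12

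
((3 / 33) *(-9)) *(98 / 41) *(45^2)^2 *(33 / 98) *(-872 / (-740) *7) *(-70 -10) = 2703263220000 / 1517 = 1781979709.95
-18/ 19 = -0.95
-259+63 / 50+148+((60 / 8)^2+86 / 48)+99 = 28381 / 600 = 47.30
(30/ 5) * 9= 54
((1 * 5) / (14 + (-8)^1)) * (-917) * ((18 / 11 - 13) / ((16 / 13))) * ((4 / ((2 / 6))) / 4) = 7450625 / 352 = 21166.55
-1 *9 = -9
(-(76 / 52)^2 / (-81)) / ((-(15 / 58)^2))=-1214404 / 3080025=-0.39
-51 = -51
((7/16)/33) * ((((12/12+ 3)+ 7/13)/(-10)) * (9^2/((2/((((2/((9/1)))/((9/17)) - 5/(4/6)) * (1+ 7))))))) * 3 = 473711/11440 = 41.41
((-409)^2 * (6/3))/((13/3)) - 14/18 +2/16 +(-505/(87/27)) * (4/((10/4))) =2088872057/27144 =76955.20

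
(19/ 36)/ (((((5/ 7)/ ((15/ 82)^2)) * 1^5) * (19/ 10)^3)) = 0.00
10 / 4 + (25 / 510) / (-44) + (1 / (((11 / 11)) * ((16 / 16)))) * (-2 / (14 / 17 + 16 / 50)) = 272615 / 363528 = 0.75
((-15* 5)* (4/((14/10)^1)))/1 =-1500/7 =-214.29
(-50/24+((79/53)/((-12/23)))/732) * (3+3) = -971717/77592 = -12.52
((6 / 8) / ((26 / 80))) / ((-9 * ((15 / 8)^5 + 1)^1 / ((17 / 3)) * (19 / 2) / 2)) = -22282240 / 1760933889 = -0.01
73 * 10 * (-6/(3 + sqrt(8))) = -751.49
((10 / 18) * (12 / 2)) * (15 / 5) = 10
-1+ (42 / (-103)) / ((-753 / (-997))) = -39811 / 25853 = -1.54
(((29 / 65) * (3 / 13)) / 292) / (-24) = -29 / 1973920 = -0.00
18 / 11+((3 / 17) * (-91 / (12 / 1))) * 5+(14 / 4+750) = 559837 / 748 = 748.45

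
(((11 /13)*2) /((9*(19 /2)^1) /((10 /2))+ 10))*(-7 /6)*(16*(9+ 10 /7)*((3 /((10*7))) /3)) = -12848 /73983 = -0.17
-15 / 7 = -2.14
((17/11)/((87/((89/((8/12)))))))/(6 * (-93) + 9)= -1513/350262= -0.00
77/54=1.43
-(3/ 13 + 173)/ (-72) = 563/ 234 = 2.41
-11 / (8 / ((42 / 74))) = -231 / 296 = -0.78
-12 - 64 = -76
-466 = -466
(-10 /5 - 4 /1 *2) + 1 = -9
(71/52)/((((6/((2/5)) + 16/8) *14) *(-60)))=-71/742560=-0.00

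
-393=-393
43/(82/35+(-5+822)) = 1505/28677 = 0.05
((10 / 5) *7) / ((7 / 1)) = 2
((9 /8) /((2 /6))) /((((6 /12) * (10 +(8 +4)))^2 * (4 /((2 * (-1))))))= -27 /1936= -0.01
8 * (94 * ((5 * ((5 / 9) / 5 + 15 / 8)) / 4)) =33605 / 18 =1866.94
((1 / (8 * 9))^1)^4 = 1 / 26873856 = 0.00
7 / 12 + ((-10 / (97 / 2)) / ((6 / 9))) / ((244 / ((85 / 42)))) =144329 / 248514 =0.58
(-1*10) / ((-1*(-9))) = -10 / 9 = -1.11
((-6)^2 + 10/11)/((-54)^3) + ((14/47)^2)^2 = 32279678389/4226057489412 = 0.01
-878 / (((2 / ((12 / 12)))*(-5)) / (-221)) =-97019 / 5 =-19403.80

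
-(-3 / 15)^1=1 / 5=0.20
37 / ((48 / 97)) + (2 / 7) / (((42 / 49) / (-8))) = 3461 / 48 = 72.10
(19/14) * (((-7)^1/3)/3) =-19/18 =-1.06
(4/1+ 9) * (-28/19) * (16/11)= -5824/209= -27.87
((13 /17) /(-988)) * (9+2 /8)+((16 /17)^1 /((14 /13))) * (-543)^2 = 9321945725 /36176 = 257683.15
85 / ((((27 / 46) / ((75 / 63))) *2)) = 48875 / 567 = 86.20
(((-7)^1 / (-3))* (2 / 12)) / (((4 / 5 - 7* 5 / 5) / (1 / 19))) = -35 / 10602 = -0.00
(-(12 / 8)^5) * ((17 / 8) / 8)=-4131 / 2048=-2.02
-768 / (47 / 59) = -45312 / 47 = -964.09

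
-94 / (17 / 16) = -1504 / 17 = -88.47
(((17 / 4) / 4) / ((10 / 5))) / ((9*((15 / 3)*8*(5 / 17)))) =289 / 57600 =0.01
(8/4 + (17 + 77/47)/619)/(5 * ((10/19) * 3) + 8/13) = 7294157/30576743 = 0.24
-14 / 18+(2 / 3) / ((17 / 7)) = -77 / 153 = -0.50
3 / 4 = 0.75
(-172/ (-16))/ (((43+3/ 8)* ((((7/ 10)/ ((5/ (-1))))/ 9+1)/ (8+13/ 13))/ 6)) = 2089800/ 153721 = 13.59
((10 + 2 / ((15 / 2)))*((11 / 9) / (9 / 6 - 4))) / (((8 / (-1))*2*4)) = 847 / 10800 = 0.08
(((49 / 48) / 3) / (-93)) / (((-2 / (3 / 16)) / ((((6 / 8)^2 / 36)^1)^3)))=49 / 37446746112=0.00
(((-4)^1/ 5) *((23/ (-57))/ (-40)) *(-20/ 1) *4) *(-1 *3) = -184/ 95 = -1.94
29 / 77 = 0.38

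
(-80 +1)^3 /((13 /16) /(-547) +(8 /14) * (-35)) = 4315077328 /175053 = 24650.12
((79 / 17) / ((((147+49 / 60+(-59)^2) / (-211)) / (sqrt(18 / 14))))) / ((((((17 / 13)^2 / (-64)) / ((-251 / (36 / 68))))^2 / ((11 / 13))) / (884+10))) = -619563663838368071680 *sqrt(7) / 22463754117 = -72971390594.41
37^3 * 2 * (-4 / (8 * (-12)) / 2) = 50653 / 24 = 2110.54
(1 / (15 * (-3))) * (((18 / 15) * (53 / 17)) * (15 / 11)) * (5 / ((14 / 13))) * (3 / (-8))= 2067 / 10472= 0.20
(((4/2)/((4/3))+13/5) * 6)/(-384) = -41/640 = -0.06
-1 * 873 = -873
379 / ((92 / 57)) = 21603 / 92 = 234.82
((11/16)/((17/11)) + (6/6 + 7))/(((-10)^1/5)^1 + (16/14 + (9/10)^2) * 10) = 80395/166872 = 0.48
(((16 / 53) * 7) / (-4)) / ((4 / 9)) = -63 / 53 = -1.19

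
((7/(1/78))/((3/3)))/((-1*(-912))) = 91/152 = 0.60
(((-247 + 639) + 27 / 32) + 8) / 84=12827 / 2688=4.77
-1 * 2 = -2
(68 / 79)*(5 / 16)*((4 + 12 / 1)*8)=34.43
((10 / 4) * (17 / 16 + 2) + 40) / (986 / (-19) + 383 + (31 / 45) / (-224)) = 0.14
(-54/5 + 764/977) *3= -146814/4885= -30.05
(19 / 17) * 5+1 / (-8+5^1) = 268 / 51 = 5.25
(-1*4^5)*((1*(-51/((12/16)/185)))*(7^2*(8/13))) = 5049712640/13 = 388439433.85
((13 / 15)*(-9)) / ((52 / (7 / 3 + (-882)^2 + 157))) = -233425 / 2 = -116712.50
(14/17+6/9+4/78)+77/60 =37457/13260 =2.82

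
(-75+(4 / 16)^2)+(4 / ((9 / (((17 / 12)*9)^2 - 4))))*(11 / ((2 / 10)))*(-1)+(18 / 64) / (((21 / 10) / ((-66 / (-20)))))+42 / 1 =-7879471 / 2016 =-3908.47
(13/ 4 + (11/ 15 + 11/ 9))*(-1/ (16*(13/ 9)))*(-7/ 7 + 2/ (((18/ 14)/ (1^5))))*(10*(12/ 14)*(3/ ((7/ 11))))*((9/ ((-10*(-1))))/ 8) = -92763/ 163072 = -0.57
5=5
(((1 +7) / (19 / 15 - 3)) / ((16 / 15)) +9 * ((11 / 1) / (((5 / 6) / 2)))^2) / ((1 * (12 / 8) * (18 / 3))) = 905423 / 1300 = 696.48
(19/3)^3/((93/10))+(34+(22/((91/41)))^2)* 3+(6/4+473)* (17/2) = 370734279619/83174364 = 4457.31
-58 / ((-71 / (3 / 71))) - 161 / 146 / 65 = 839659 / 47839090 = 0.02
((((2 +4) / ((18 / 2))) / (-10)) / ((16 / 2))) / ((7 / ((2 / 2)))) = -1 / 840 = -0.00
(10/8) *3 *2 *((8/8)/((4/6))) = 11.25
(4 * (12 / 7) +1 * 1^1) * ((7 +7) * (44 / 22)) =220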